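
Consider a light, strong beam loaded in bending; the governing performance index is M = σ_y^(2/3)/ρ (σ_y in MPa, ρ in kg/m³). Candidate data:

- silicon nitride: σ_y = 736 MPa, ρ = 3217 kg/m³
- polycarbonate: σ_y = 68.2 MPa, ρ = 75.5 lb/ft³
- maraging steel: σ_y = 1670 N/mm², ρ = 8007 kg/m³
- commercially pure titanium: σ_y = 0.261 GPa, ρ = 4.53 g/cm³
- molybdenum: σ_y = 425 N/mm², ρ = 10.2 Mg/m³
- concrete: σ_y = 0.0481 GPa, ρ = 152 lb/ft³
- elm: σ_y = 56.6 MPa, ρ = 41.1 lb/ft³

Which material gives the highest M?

silicon nitride

Putting every candidate on a common basis:
  silicon nitride: σ_y = 736.0 MPa, ρ = 3217 kg/m³
  polycarbonate: σ_y = 68.20 MPa, ρ = 1209 kg/m³
  maraging steel: σ_y = 1670 MPa, ρ = 8007 kg/m³
  commercially pure titanium: σ_y = 261.0 MPa, ρ = 4530 kg/m³
  molybdenum: σ_y = 425.0 MPa, ρ = 10200 kg/m³
  concrete: σ_y = 48.10 MPa, ρ = 2435 kg/m³
  elm: σ_y = 56.60 MPa, ρ = 658.4 kg/m³
  silicon nitride: M = 25.3×10⁻³
  elm: M = 22.4×10⁻³
  maraging steel: M = 17.6×10⁻³
  polycarbonate: M = 13.8×10⁻³
  commercially pure titanium: M = 9.02×10⁻³
  molybdenum: M = 5.54×10⁻³
  concrete: M = 5.43×10⁻³
Highest index: silicon nitride.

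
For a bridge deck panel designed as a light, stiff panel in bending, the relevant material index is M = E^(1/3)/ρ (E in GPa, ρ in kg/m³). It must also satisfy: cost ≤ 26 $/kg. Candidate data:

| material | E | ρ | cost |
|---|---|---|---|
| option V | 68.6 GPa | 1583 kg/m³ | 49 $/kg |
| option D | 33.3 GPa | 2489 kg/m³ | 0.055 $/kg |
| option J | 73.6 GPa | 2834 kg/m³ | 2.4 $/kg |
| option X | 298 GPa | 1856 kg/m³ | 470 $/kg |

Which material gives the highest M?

Screen on constraints: cost ≤ 26 $/kg. Survivors: option D, option J.
Per-candidate index values:
  option J: M = 1.48×10⁻³
  option D: M = 1.29×10⁻³
The maximum is for option J.

option J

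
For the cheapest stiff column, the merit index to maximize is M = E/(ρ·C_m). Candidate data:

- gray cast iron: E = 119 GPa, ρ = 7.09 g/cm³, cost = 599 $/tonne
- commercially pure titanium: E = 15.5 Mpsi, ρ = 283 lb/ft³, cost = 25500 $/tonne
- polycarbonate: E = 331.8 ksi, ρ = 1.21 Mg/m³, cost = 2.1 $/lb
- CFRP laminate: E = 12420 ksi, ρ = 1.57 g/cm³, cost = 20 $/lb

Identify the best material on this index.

After converting to SI:
  gray cast iron: E = 119.0 GPa, ρ = 7090 kg/m³, cost = 0.5990 $/kg
  commercially pure titanium: E = 106.9 GPa, ρ = 4533 kg/m³, cost = 25.50 $/kg
  polycarbonate: E = 2.288 GPa, ρ = 1210 kg/m³, cost = 4.630 $/kg
  CFRP laminate: E = 85.63 GPa, ρ = 1570 kg/m³, cost = 44.09 $/kg
  gray cast iron: M = 28.0 MN·m per $
  CFRP laminate: M = 1.24 MN·m per $
  commercially pure titanium: M = 0.924 MN·m per $
  polycarbonate: M = 0.408 MN·m per $
Highest index: gray cast iron.

gray cast iron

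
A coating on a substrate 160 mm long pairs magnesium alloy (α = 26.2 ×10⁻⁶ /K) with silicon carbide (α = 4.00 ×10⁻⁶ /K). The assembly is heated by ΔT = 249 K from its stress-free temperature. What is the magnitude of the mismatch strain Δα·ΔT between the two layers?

Δα = |26.2 − 4.00|×10⁻⁶/K = 22.2×10⁻⁶/K.
Mismatch strain = Δα·ΔT = 22.2×10⁻⁶ × 249.0 = 5.53×10⁻³.

5.53×10⁻³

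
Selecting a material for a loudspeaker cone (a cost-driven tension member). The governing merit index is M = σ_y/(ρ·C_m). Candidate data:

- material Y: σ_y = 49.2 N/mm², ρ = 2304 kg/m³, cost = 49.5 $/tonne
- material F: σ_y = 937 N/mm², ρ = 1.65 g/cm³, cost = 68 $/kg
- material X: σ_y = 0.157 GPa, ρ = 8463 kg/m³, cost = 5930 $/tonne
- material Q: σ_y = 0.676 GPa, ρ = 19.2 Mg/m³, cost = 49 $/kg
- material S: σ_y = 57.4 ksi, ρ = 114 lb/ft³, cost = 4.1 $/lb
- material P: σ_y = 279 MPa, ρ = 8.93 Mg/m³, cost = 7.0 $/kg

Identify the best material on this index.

material Y

After converting to SI:
  material Y: σ_y = 49.20 MPa, ρ = 2304 kg/m³, cost = 0.04950 $/kg
  material F: σ_y = 937.0 MPa, ρ = 1650 kg/m³, cost = 68.00 $/kg
  material X: σ_y = 157.0 MPa, ρ = 8463 kg/m³, cost = 5.930 $/kg
  material Q: σ_y = 676.0 MPa, ρ = 19200 kg/m³, cost = 49.00 $/kg
  material S: σ_y = 395.8 MPa, ρ = 1826 kg/m³, cost = 9.039 $/kg
  material P: σ_y = 279.0 MPa, ρ = 8930 kg/m³, cost = 7.000 $/kg
  material Y: M = 431 kN·m per $
  material S: M = 24.0 kN·m per $
  material F: M = 8.35 kN·m per $
  material P: M = 4.46 kN·m per $
  material X: M = 3.13 kN·m per $
  material Q: M = 0.719 kN·m per $
Highest index: material Y.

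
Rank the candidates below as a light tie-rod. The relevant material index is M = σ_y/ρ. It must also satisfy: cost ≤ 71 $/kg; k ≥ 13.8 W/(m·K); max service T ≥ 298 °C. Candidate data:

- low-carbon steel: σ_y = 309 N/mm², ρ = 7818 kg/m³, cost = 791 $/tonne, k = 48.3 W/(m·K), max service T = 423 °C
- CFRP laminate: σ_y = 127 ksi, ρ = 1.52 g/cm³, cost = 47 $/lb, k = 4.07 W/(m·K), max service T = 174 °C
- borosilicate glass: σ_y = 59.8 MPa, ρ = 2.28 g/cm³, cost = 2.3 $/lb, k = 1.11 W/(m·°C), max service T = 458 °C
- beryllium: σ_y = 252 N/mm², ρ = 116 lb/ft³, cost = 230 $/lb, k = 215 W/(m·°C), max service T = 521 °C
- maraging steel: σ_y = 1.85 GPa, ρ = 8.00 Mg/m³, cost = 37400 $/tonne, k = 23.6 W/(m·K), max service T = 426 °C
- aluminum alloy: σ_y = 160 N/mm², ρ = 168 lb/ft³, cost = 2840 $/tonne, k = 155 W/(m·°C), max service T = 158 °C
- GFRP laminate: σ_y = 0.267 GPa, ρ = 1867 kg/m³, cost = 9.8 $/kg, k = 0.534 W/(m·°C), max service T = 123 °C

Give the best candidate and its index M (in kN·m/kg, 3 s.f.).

maraging steel, M = 231 kN·m/kg

Screen on constraints: cost ≤ 71 $/kg; k ≥ 13.8 W/(m·K); max service T ≥ 298 °C. Survivors: low-carbon steel, maraging steel.
Normalizing units and computing the index:
  low-carbon steel: σ_y = 309.0 MPa, ρ = 7818 kg/m³
  maraging steel: σ_y = 1850 MPa, ρ = 8000 kg/m³
  maraging steel: M = 231 kN·m/kg
  low-carbon steel: M = 39.5 kN·m/kg
The maximum is for maraging steel.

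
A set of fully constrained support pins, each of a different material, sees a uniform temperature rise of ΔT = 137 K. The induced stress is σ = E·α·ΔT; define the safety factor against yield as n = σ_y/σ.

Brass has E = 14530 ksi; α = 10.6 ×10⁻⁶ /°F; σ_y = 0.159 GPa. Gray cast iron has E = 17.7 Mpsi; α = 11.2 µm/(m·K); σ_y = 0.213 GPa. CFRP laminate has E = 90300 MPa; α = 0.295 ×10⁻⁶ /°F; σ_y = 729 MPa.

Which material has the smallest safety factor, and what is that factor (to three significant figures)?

With everything in SI (GPa, ×10⁻⁶/K, MPa):
  brass: E = 100.2, α = 19.1, σ_y = 159.0 → σ = 262 MPa, n = 0.607
  gray cast iron: E = 122.0, α = 11.2, σ_y = 213.0 → σ = 187 MPa, n = 1.14
  CFRP laminate: E = 90.30, α = 0.531, σ_y = 729.0 → σ = 6.57 MPa, n = 111
Brass has the lowest safety factor, n = 0.607.

brass, n = 0.607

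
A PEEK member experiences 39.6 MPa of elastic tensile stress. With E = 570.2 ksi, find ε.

E = 570.2 ksi = 3.931 GPa = 3931 MPa.
ε = σ/E = 39.6 / 3931 = 0.0101.

0.0101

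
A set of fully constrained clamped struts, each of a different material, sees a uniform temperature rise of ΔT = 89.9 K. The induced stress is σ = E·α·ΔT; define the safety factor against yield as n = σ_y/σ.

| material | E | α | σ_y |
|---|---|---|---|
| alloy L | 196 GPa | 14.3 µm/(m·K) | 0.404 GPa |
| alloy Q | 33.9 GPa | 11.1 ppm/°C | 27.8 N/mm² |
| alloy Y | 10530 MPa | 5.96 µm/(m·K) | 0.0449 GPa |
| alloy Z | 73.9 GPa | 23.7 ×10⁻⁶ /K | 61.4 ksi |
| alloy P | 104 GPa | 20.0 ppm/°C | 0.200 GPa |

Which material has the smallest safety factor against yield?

Per material, after unit conversion:
  alloy L: E = 196.0, α = 14.3, σ_y = 404.0 → σ = 252 MPa, n = 1.60
  alloy Q: E = 33.90, α = 11.1, σ_y = 27.80 → σ = 33.8 MPa, n = 0.822
  alloy Y: E = 10.53, α = 5.96, σ_y = 44.90 → σ = 5.64 MPa, n = 7.96
  alloy Z: E = 73.90, α = 23.7, σ_y = 423.3 → σ = 157 MPa, n = 2.69
  alloy P: E = 104.0, α = 20.0, σ_y = 200.0 → σ = 187 MPa, n = 1.07
The minimum is alloy Q at n = 0.822.

alloy Q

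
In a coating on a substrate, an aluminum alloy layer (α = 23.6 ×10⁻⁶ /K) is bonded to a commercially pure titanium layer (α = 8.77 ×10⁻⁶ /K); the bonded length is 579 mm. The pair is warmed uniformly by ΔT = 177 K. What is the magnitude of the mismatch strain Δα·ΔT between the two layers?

Δα = |23.6 − 8.77|×10⁻⁶/K = 14.8×10⁻⁶/K.
Mismatch strain = Δα·ΔT = 14.8×10⁻⁶ × 177.0 = 2.62×10⁻³.

2.62×10⁻³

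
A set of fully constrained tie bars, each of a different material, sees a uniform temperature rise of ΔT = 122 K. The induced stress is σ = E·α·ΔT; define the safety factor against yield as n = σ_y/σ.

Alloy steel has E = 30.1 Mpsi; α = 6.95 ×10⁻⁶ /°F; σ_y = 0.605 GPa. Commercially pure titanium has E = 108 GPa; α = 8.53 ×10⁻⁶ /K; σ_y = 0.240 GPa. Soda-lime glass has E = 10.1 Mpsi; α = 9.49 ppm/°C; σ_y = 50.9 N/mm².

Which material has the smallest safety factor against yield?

soda-lime glass

With everything in SI (GPa, ×10⁻⁶/K, MPa):
  alloy steel: E = 207.5, α = 12.5, σ_y = 605.0 → σ = 317 MPa, n = 1.91
  commercially pure titanium: E = 108.0, α = 8.53, σ_y = 240.0 → σ = 112 MPa, n = 2.14
  soda-lime glass: E = 69.64, α = 9.49, σ_y = 50.90 → σ = 80.6 MPa, n = 0.631
The minimum is soda-lime glass at n = 0.631.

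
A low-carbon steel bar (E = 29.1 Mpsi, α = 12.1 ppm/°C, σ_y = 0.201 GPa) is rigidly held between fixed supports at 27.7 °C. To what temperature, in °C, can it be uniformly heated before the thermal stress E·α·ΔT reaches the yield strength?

E = 29.1 Mpsi = 200.6 GPa.
σ_y = 0.201 GPa = 201.0 MPa.
E·α·ΔT = 201.0 MPa ⇒ ΔT = 201.0 / (200.6×10³ × 12.1×10⁻⁶) = 82.79 K.
T = 27.7 + 82.79 = 110.5 °C.

110 °C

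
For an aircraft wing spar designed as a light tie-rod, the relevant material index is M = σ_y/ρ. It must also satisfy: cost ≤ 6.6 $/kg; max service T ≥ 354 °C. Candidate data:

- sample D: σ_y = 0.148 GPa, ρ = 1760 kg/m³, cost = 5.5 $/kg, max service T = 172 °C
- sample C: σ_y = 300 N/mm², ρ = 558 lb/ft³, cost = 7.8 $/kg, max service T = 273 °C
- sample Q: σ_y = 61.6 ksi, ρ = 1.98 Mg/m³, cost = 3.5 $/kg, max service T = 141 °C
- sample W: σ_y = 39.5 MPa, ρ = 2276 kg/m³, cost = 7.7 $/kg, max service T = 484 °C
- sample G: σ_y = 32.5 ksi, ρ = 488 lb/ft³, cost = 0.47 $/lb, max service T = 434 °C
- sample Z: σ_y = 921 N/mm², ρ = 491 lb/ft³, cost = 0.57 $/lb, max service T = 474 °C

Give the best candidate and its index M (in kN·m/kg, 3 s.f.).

sample Z, M = 117 kN·m/kg

Screen on constraints: cost ≤ 6.6 $/kg; max service T ≥ 354 °C. Survivors: sample G, sample Z.
After converting to SI:
  sample G: σ_y = 224.1 MPa, ρ = 7817 kg/m³
  sample Z: σ_y = 921.0 MPa, ρ = 7865 kg/m³
  sample Z: M = 117 kN·m/kg
  sample G: M = 28.7 kN·m/kg
The maximum is for sample Z.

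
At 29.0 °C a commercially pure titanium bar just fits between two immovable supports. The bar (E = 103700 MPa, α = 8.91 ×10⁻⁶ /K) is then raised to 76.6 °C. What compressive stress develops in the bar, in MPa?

E = 103700 MPa = 103.7 GPa.
ΔT = 47.60 K. Constrained thermal stress σ = E·α·ΔT = 103.7×10³ MPa × 8.91×10⁻⁶ × 47.60 = 44.0 MPa (compressive).

44.0 MPa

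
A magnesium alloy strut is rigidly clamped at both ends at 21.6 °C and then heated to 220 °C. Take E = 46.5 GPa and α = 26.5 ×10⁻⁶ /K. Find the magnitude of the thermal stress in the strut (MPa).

244 MPa

ΔT = 198.4 K. Constrained thermal stress σ = E·α·ΔT = 46.50×10³ MPa × 26.5×10⁻⁶ × 198.4 = 244 MPa (compressive).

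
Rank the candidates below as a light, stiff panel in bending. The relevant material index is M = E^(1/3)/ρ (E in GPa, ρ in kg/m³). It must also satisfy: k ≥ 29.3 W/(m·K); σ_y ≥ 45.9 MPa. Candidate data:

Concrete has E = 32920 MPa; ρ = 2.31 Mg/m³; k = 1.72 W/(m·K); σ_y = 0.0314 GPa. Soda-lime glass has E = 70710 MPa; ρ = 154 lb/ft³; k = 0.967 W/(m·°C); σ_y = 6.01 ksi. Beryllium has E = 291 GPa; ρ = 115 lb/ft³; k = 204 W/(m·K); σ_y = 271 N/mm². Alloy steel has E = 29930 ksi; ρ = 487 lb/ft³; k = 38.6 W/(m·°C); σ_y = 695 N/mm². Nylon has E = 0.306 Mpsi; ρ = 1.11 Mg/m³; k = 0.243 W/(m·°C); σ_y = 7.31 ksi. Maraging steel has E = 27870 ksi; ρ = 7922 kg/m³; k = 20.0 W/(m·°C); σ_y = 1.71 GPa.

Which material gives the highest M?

beryllium

Screen on constraints: k ≥ 29.3 W/(m·K); σ_y ≥ 45.9 MPa. Survivors: beryllium, alloy steel.
Convert each candidate to consistent units, then evaluate M:
  beryllium: E = 291.0 GPa, ρ = 1842 kg/m³
  alloy steel: E = 206.4 GPa, ρ = 7801 kg/m³
  beryllium: M = 3.60×10⁻³
  alloy steel: M = 0.758×10⁻³
Beryllium has the largest M.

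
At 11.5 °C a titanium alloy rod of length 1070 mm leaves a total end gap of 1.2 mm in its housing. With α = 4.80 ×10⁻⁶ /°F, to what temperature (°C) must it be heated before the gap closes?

α = 4.80×10⁻⁶/°F × 9/5 = 8.64×10⁻⁶/K.
α·L₀·ΔT = 1.2 mm ⇒ ΔT = 1.2 / (8.64×10⁻⁶ × 1070.0) = 129.8 K.
T = 11.5 + 129.8 = 141.3 °C.

141 °C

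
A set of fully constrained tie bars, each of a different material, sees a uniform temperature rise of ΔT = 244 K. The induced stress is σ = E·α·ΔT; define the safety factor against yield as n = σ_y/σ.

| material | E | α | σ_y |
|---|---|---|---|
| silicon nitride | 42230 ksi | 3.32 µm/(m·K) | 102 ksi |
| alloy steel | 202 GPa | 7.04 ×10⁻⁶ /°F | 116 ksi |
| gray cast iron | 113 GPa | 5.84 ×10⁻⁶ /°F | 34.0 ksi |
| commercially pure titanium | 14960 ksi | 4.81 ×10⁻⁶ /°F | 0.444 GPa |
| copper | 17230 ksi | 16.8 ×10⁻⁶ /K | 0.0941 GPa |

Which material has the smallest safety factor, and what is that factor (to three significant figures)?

Per material, after unit conversion:
  silicon nitride: E = 291.2, α = 3.32, σ_y = 703.3 → σ = 236 MPa, n = 2.98
  alloy steel: E = 202.0, α = 12.7, σ_y = 799.8 → σ = 625 MPa, n = 1.28
  gray cast iron: E = 113.0, α = 10.5, σ_y = 234.4 → σ = 290 MPa, n = 0.809
  commercially pure titanium: E = 103.1, α = 8.66, σ_y = 444.0 → σ = 218 MPa, n = 2.04
  copper: E = 118.8, α = 16.8, σ_y = 94.10 → σ = 487 MPa, n = 0.193
The minimum is copper at n = 0.193.

copper, n = 0.193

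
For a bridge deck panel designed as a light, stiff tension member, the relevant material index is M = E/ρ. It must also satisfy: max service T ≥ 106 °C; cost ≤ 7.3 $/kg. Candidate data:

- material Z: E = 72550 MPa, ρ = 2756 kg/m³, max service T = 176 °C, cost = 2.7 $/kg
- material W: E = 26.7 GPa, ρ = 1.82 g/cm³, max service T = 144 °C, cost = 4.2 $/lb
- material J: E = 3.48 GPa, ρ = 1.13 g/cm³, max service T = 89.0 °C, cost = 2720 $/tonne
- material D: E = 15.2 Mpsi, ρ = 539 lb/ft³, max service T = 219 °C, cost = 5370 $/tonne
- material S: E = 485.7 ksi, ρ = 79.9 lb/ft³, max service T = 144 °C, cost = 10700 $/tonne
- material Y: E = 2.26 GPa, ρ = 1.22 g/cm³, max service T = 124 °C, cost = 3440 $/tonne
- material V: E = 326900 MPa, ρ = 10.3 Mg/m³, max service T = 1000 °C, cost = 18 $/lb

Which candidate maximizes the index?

Screen on constraints: max service T ≥ 106 °C; cost ≤ 7.3 $/kg. Survivors: material Z, material D, material Y.
After converting to SI:
  material Z: E = 72.55 GPa, ρ = 2756 kg/m³
  material D: E = 104.8 GPa, ρ = 8634 kg/m³
  material Y: E = 2.260 GPa, ρ = 1220 kg/m³
  material Z: M = 26.3 MN·m/kg
  material D: M = 12.1 MN·m/kg
  material Y: M = 1.85 MN·m/kg
Highest index: material Z.

material Z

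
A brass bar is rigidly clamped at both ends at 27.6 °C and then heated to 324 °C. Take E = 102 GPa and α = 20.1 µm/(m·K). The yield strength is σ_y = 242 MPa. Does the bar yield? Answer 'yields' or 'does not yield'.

yields

ΔT = 296.4 K. Constrained thermal stress σ = E·α·ΔT = 102.0×10³ MPa × 20.1×10⁻⁶ × 296.4 = 608 MPa (compressive).
Compare to σ_y = 242 MPa: σ ≥ σ_y, so it yields.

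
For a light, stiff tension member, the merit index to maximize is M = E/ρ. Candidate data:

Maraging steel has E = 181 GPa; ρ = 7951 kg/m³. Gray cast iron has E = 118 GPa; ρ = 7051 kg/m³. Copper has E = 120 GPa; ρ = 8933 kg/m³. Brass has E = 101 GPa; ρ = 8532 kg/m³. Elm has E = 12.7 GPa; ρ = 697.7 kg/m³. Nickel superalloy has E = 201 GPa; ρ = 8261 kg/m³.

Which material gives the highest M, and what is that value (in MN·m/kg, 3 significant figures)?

nickel superalloy, M = 24.3 MN·m/kg

Per-candidate index values:
  nickel superalloy: M = 24.3 MN·m/kg
  maraging steel: M = 22.8 MN·m/kg
  elm: M = 18.2 MN·m/kg
  gray cast iron: M = 16.7 MN·m/kg
  copper: M = 13.4 MN·m/kg
  brass: M = 11.8 MN·m/kg
The maximum is for nickel superalloy.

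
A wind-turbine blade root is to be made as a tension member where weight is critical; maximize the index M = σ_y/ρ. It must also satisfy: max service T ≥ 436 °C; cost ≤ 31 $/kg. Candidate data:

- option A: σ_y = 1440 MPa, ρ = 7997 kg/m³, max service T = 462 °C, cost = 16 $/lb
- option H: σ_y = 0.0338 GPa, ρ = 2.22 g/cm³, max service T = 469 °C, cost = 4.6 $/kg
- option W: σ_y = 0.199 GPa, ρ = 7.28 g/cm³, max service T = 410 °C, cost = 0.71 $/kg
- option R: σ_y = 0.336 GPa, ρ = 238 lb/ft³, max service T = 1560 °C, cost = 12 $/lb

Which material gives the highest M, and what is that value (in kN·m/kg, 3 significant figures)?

Screen on constraints: max service T ≥ 436 °C; cost ≤ 31 $/kg. Survivors: option H, option R.
Putting every candidate on a common basis:
  option H: σ_y = 33.80 MPa, ρ = 2220 kg/m³
  option R: σ_y = 336.0 MPa, ρ = 3812 kg/m³
  option R: M = 88.1 kN·m/kg
  option H: M = 15.2 kN·m/kg
Option R has the largest M.

option R, M = 88.1 kN·m/kg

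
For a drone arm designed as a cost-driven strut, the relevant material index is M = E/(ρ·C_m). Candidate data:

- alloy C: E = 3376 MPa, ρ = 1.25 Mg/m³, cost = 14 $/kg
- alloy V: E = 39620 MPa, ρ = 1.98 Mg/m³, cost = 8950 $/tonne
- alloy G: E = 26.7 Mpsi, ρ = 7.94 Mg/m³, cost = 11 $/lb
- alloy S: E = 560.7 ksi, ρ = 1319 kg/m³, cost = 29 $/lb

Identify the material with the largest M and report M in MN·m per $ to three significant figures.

After converting to SI:
  alloy C: E = 3.376 GPa, ρ = 1250 kg/m³, cost = 14.00 $/kg
  alloy V: E = 39.62 GPa, ρ = 1980 kg/m³, cost = 8.950 $/kg
  alloy G: E = 184.1 GPa, ρ = 7940 kg/m³, cost = 24.25 $/kg
  alloy S: E = 3.866 GPa, ρ = 1319 kg/m³, cost = 63.93 $/kg
  alloy V: M = 2.24 MN·m per $
  alloy G: M = 0.956 MN·m per $
  alloy C: M = 0.193 MN·m per $
  alloy S: M = 0.0458 MN·m per $
Alloy V has the largest M.

alloy V, M = 2.24 MN·m per $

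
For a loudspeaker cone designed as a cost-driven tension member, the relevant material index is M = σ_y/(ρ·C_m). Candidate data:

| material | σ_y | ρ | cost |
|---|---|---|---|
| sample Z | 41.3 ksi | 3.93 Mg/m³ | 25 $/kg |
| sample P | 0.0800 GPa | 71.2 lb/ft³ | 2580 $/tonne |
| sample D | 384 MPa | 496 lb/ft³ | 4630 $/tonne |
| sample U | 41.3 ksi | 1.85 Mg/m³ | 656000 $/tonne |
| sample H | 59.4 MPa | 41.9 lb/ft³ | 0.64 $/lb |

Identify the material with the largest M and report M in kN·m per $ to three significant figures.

sample H, M = 62.7 kN·m per $

In SI units:
  sample Z: σ_y = 284.8 MPa, ρ = 3930 kg/m³, cost = 25.00 $/kg
  sample P: σ_y = 80.00 MPa, ρ = 1141 kg/m³, cost = 2.580 $/kg
  sample D: σ_y = 384.0 MPa, ρ = 7945 kg/m³, cost = 4.630 $/kg
  sample U: σ_y = 284.8 MPa, ρ = 1850 kg/m³, cost = 656.0 $/kg
  sample H: σ_y = 59.40 MPa, ρ = 671.2 kg/m³, cost = 1.411 $/kg
  sample H: M = 62.7 kN·m per $
  sample P: M = 27.2 kN·m per $
  sample D: M = 10.4 kN·m per $
  sample Z: M = 2.90 kN·m per $
  sample U: M = 0.235 kN·m per $
Sample H ranks first.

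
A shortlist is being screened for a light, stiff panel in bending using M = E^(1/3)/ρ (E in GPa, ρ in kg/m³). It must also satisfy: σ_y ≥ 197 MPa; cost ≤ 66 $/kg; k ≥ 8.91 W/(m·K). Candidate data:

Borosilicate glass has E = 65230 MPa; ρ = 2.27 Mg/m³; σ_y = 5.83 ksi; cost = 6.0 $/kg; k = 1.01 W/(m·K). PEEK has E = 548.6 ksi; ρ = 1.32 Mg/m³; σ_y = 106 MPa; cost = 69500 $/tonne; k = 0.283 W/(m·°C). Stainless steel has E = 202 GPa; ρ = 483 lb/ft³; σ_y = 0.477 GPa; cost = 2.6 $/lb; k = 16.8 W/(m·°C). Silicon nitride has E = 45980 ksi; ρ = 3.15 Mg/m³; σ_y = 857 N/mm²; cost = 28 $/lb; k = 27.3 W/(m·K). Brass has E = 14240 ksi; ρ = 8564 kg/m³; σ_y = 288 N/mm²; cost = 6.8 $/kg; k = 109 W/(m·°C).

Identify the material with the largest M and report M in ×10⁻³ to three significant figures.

silicon nitride, M = 2.16×10⁻³

Screen on constraints: σ_y ≥ 197 MPa; cost ≤ 66 $/kg; k ≥ 8.91 W/(m·K). Survivors: stainless steel, silicon nitride, brass.
Normalizing units and computing the index:
  stainless steel: E = 202.0 GPa, ρ = 7737 kg/m³
  silicon nitride: E = 317.0 GPa, ρ = 3150 kg/m³
  brass: E = 98.18 GPa, ρ = 8564 kg/m³
  silicon nitride: M = 2.16×10⁻³
  stainless steel: M = 0.758×10⁻³
  brass: M = 0.539×10⁻³
Silicon nitride ranks first.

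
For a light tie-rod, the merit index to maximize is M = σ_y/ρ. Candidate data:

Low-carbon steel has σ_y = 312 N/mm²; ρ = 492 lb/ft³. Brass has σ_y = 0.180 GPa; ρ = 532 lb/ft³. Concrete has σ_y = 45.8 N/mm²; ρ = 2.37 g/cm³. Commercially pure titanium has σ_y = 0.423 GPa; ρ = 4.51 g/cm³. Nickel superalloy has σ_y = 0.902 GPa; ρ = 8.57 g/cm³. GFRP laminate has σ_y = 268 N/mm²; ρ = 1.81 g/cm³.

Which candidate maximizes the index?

GFRP laminate

After converting to SI:
  low-carbon steel: σ_y = 312.0 MPa, ρ = 7881 kg/m³
  brass: σ_y = 180.0 MPa, ρ = 8522 kg/m³
  concrete: σ_y = 45.80 MPa, ρ = 2370 kg/m³
  commercially pure titanium: σ_y = 423.0 MPa, ρ = 4510 kg/m³
  nickel superalloy: σ_y = 902.0 MPa, ρ = 8570 kg/m³
  GFRP laminate: σ_y = 268.0 MPa, ρ = 1810 kg/m³
  GFRP laminate: M = 148 kN·m/kg
  nickel superalloy: M = 105 kN·m/kg
  commercially pure titanium: M = 93.8 kN·m/kg
  low-carbon steel: M = 39.6 kN·m/kg
  brass: M = 21.1 kN·m/kg
  concrete: M = 19.3 kN·m/kg
GFRP laminate ranks first.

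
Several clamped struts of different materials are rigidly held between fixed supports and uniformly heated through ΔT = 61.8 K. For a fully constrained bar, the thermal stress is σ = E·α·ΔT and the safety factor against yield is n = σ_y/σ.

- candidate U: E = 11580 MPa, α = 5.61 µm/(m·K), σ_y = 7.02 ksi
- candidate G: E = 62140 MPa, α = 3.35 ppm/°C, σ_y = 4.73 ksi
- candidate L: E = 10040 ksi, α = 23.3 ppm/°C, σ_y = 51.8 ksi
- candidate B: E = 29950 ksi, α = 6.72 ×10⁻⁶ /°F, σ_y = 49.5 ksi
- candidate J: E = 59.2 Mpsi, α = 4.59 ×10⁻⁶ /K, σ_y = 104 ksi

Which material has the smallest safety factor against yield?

candidate B

With everything in SI (GPa, ×10⁻⁶/K, MPa):
  candidate U: E = 11.58, α = 5.61, σ_y = 48.40 → σ = 4.01 MPa, n = 12.1
  candidate G: E = 62.14, α = 3.35, σ_y = 32.61 → σ = 12.9 MPa, n = 2.53
  candidate L: E = 69.22, α = 23.3, σ_y = 357.1 → σ = 99.7 MPa, n = 3.58
  candidate B: E = 206.5, α = 12.1, σ_y = 341.3 → σ = 154 MPa, n = 2.21
  candidate J: E = 408.2, α = 4.59, σ_y = 717.1 → σ = 116 MPa, n = 6.19
Smallest n: candidate B with n = 2.21.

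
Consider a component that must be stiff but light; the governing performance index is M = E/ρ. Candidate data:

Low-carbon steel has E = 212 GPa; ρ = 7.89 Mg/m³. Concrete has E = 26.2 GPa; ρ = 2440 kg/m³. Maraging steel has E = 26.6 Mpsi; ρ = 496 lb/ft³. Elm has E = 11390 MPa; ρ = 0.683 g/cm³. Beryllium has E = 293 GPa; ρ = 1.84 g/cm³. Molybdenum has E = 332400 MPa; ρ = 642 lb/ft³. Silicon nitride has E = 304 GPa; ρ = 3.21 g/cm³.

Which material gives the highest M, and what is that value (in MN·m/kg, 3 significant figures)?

After converting to SI:
  low-carbon steel: E = 212.0 GPa, ρ = 7890 kg/m³
  concrete: E = 26.20 GPa, ρ = 2440 kg/m³
  maraging steel: E = 183.4 GPa, ρ = 7945 kg/m³
  elm: E = 11.39 GPa, ρ = 683.0 kg/m³
  beryllium: E = 293.0 GPa, ρ = 1840 kg/m³
  molybdenum: E = 332.4 GPa, ρ = 10280 kg/m³
  silicon nitride: E = 304.0 GPa, ρ = 3210 kg/m³
  beryllium: M = 159 MN·m/kg
  silicon nitride: M = 94.7 MN·m/kg
  molybdenum: M = 32.3 MN·m/kg
  low-carbon steel: M = 26.9 MN·m/kg
  maraging steel: M = 23.1 MN·m/kg
  elm: M = 16.7 MN·m/kg
  concrete: M = 10.7 MN·m/kg
Beryllium has the largest M.

beryllium, M = 159 MN·m/kg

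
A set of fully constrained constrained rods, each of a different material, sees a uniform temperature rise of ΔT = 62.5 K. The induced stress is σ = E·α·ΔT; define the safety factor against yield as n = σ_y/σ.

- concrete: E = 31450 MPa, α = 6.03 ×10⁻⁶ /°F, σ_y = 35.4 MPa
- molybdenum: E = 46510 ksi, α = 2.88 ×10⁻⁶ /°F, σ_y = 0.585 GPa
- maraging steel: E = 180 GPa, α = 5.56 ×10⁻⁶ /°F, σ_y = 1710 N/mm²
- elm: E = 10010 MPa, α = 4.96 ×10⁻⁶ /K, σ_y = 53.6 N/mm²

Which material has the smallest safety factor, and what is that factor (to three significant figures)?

concrete, n = 1.66

In consistent units (E in GPa, α in ×10⁻⁶/K, σ_y in MPa):
  concrete: E = 31.45, α = 10.9, σ_y = 35.40 → σ = 21.3 MPa, n = 1.66
  molybdenum: E = 320.7, α = 5.18, σ_y = 585.0 → σ = 104 MPa, n = 5.63
  maraging steel: E = 180.0, α = 10.0, σ_y = 1710 → σ = 113 MPa, n = 15.2
  elm: E = 10.01, α = 4.96, σ_y = 53.60 → σ = 3.10 MPa, n = 17.3
Smallest n: concrete with n = 1.66.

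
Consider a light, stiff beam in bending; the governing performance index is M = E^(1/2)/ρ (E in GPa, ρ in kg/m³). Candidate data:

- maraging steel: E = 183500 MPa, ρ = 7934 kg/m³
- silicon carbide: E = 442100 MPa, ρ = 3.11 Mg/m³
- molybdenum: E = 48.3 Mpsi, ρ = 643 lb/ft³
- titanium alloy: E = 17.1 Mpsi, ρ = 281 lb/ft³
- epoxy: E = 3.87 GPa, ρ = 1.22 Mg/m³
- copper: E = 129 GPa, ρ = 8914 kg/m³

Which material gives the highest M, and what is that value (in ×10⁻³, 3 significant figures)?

Convert each candidate to consistent units, then evaluate M:
  maraging steel: E = 183.5 GPa, ρ = 7934 kg/m³
  silicon carbide: E = 442.1 GPa, ρ = 3110 kg/m³
  molybdenum: E = 333.0 GPa, ρ = 10300 kg/m³
  titanium alloy: E = 117.9 GPa, ρ = 4501 kg/m³
  epoxy: E = 3.870 GPa, ρ = 1220 kg/m³
  copper: E = 129.0 GPa, ρ = 8914 kg/m³
  silicon carbide: M = 6.76×10⁻³
  titanium alloy: M = 2.41×10⁻³
  molybdenum: M = 1.77×10⁻³
  maraging steel: M = 1.71×10⁻³
  epoxy: M = 1.61×10⁻³
  copper: M = 1.27×10⁻³
Silicon carbide has the largest M.

silicon carbide, M = 6.76×10⁻³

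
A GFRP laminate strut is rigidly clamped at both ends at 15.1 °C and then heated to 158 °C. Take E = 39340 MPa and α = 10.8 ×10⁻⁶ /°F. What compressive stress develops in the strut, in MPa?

E = 39340 MPa = 39.34 GPa.
α = 10.8×10⁻⁶/°F × 9/5 = 19.4×10⁻⁶/K.
ΔT = 142.9 K. Constrained thermal stress σ = E·α·ΔT = 39.34×10³ MPa × 19.4×10⁻⁶ × 142.9 = 109 MPa (compressive).

109 MPa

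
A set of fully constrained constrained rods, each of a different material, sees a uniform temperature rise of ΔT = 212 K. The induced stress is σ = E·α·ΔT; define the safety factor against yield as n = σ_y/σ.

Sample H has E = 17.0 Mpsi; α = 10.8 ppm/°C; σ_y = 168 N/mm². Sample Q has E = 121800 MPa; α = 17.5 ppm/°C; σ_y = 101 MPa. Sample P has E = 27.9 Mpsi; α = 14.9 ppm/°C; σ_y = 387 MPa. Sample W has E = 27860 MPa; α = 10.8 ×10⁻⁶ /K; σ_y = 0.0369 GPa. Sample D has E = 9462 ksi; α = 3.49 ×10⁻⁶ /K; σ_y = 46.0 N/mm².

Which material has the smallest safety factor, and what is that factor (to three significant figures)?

Converting E to GPa, α to ×10⁻⁶/K, σ_y to MPa, then σ and n for each:
  sample H: E = 117.2, α = 10.8, σ_y = 168.0 → σ = 268 MPa, n = 0.626
  sample Q: E = 121.8, α = 17.5, σ_y = 101.0 → σ = 452 MPa, n = 0.224
  sample P: E = 192.4, α = 14.9, σ_y = 387.0 → σ = 608 MPa, n = 0.637
  sample W: E = 27.86, α = 10.8, σ_y = 36.90 → σ = 63.8 MPa, n = 0.578
  sample D: E = 65.24, α = 3.49, σ_y = 46.00 → σ = 48.3 MPa, n = 0.953
Sample Q has the lowest safety factor, n = 0.224.

sample Q, n = 0.224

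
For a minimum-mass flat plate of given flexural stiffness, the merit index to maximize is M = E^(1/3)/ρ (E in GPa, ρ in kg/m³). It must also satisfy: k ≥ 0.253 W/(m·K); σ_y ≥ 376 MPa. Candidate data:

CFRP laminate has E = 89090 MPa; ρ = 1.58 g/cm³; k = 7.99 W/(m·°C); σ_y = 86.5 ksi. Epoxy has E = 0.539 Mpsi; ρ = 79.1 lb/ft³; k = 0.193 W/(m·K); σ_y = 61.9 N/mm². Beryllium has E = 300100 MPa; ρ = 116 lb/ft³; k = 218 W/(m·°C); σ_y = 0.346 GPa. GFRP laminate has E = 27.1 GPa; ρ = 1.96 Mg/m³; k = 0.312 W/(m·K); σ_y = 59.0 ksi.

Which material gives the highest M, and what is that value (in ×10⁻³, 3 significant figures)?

CFRP laminate, M = 2.83×10⁻³

Screen on constraints: k ≥ 0.253 W/(m·K); σ_y ≥ 376 MPa. Survivors: CFRP laminate, GFRP laminate.
Convert each candidate to consistent units, then evaluate M:
  CFRP laminate: E = 89.09 GPa, ρ = 1580 kg/m³
  GFRP laminate: E = 27.10 GPa, ρ = 1960 kg/m³
  CFRP laminate: M = 2.83×10⁻³
  GFRP laminate: M = 1.53×10⁻³
CFRP laminate has the largest M.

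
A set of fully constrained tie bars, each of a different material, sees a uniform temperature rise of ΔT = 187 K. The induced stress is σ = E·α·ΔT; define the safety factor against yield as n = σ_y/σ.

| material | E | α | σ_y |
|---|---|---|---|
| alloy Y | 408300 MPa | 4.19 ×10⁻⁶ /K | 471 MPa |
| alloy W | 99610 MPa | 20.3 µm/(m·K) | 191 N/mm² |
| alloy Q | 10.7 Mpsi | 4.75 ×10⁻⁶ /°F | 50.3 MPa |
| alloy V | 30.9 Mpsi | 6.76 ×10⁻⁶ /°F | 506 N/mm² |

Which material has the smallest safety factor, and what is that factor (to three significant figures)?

alloy Q, n = 0.426

In consistent units (E in GPa, α in ×10⁻⁶/K, σ_y in MPa):
  alloy Y: E = 408.3, α = 4.19, σ_y = 471.0 → σ = 320 MPa, n = 1.47
  alloy W: E = 99.61, α = 20.3, σ_y = 191.0 → σ = 378 MPa, n = 0.505
  alloy Q: E = 73.77, α = 8.55, σ_y = 50.30 → σ = 118 MPa, n = 0.426
  alloy V: E = 213.0, α = 12.2, σ_y = 506.0 → σ = 485 MPa, n = 1.04
The minimum is alloy Q at n = 0.426.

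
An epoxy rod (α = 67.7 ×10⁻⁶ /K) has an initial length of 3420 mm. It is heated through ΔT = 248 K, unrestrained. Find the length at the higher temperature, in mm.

3477.4 mm

ΔL = α·L₀·ΔT = 67.7×10⁻⁶ × 3420 mm × 248.0 K = 57.4 mm.
L = L₀ + ΔL = 3420 + 57.4 = 3477.4 mm.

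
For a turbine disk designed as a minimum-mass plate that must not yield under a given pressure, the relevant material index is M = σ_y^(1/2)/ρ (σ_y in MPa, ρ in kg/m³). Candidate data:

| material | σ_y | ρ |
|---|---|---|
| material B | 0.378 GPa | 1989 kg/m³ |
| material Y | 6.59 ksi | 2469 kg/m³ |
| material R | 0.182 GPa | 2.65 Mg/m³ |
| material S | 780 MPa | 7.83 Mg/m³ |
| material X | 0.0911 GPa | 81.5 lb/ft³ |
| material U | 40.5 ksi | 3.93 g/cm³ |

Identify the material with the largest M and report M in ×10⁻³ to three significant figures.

material B, M = 9.77×10⁻³

Normalizing units and computing the index:
  material B: σ_y = 378.0 MPa, ρ = 1989 kg/m³
  material Y: σ_y = 45.44 MPa, ρ = 2469 kg/m³
  material R: σ_y = 182.0 MPa, ρ = 2650 kg/m³
  material S: σ_y = 780.0 MPa, ρ = 7830 kg/m³
  material X: σ_y = 91.10 MPa, ρ = 1306 kg/m³
  material U: σ_y = 279.2 MPa, ρ = 3930 kg/m³
  material B: M = 9.77×10⁻³
  material X: M = 7.31×10⁻³
  material R: M = 5.09×10⁻³
  material U: M = 4.25×10⁻³
  material S: M = 3.57×10⁻³
  material Y: M = 2.73×10⁻³
Material B has the largest M.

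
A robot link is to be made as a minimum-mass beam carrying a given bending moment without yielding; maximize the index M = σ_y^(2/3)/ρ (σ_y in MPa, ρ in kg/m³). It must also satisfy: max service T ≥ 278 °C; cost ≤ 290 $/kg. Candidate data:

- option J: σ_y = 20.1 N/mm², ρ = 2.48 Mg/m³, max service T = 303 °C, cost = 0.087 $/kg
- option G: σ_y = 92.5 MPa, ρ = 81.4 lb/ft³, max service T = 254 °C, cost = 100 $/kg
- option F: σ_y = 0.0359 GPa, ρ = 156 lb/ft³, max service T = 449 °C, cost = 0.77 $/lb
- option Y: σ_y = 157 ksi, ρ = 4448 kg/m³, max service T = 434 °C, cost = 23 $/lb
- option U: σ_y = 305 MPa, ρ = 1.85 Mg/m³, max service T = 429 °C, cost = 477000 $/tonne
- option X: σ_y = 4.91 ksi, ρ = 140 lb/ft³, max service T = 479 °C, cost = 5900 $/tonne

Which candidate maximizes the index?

Screen on constraints: max service T ≥ 278 °C; cost ≤ 290 $/kg. Survivors: option J, option F, option Y, option X.
Normalizing units and computing the index:
  option J: σ_y = 20.10 MPa, ρ = 2480 kg/m³
  option F: σ_y = 35.90 MPa, ρ = 2499 kg/m³
  option Y: σ_y = 1082 MPa, ρ = 4448 kg/m³
  option X: σ_y = 33.85 MPa, ρ = 2243 kg/m³
  option Y: M = 23.7×10⁻³
  option X: M = 4.67×10⁻³
  option F: M = 4.35×10⁻³
  option J: M = 2.98×10⁻³
Option Y has the largest M.

option Y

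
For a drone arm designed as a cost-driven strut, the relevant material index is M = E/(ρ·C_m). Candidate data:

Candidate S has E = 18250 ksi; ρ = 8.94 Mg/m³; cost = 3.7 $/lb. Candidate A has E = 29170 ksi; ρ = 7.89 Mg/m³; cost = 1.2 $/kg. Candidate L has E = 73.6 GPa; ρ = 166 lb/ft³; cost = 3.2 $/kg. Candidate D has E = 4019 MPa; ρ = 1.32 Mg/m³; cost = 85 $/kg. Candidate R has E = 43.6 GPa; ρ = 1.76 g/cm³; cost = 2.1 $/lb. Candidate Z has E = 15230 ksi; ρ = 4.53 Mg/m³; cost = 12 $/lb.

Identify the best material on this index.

candidate A

In SI units:
  candidate S: E = 125.8 GPa, ρ = 8940 kg/m³, cost = 8.157 $/kg
  candidate A: E = 201.1 GPa, ρ = 7890 kg/m³, cost = 1.200 $/kg
  candidate L: E = 73.60 GPa, ρ = 2659 kg/m³, cost = 3.200 $/kg
  candidate D: E = 4.019 GPa, ρ = 1320 kg/m³, cost = 85.00 $/kg
  candidate R: E = 43.60 GPa, ρ = 1760 kg/m³, cost = 4.630 $/kg
  candidate Z: E = 105.0 GPa, ρ = 4530 kg/m³, cost = 26.46 $/kg
  candidate A: M = 21.2 MN·m per $
  candidate L: M = 8.65 MN·m per $
  candidate R: M = 5.35 MN·m per $
  candidate S: M = 1.73 MN·m per $
  candidate Z: M = 0.876 MN·m per $
  candidate D: M = 0.0358 MN·m per $
Candidate A ranks first.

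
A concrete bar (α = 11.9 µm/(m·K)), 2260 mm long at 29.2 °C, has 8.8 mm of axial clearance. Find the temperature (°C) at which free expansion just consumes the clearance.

356 °C

α·L₀·ΔT = 8.8 mm ⇒ ΔT = 8.8 / (11.9×10⁻⁶ × 2260.0) = 327.2 K.
T = 29.2 + 327.2 = 356.4 °C.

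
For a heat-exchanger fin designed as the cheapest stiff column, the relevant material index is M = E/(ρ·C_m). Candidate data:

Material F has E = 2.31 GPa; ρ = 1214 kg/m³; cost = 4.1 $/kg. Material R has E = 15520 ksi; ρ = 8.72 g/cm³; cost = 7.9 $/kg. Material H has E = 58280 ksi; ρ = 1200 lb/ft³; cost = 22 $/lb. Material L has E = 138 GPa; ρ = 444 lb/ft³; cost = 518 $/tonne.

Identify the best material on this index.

After converting to SI:
  material F: E = 2.310 GPa, ρ = 1214 kg/m³, cost = 4.100 $/kg
  material R: E = 107.0 GPa, ρ = 8720 kg/m³, cost = 7.900 $/kg
  material H: E = 401.8 GPa, ρ = 19220 kg/m³, cost = 48.50 $/kg
  material L: E = 138.0 GPa, ρ = 7112 kg/m³, cost = 0.5180 $/kg
  material L: M = 37.5 MN·m per $
  material R: M = 1.55 MN·m per $
  material F: M = 0.464 MN·m per $
  material H: M = 0.431 MN·m per $
Material L has the largest M.

material L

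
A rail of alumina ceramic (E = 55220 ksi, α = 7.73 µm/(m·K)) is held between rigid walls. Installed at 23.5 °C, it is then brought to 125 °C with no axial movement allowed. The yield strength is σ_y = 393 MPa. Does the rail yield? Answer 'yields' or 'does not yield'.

does not yield

E = 55220 ksi = 380.7 GPa.
ΔT = 101.5 K. Constrained thermal stress σ = E·α·ΔT = 380.7×10³ MPa × 7.73×10⁻⁶ × 101.5 = 299 MPa (compressive).
Compare to σ_y = 393 MPa: σ < σ_y, so it does not yield.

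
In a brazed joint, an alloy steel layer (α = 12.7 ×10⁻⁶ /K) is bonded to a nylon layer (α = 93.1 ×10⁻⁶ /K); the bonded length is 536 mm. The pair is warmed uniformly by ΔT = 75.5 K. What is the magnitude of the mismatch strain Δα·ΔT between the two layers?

Δα = |12.7 − 93.1|×10⁻⁶/K = 80.4×10⁻⁶/K.
Mismatch strain = Δα·ΔT = 80.4×10⁻⁶ × 75.5 = 6.07×10⁻³.

6.07×10⁻³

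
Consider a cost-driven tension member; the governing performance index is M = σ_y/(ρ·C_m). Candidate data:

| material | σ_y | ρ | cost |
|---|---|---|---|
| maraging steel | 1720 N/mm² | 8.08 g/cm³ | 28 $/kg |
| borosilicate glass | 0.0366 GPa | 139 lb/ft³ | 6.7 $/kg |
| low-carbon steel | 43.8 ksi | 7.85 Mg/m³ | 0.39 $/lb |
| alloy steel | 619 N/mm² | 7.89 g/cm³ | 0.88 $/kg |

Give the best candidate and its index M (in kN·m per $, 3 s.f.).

Normalizing units and computing the index:
  maraging steel: σ_y = 1720 MPa, ρ = 8080 kg/m³, cost = 28.00 $/kg
  borosilicate glass: σ_y = 36.60 MPa, ρ = 2227 kg/m³, cost = 6.700 $/kg
  low-carbon steel: σ_y = 302.0 MPa, ρ = 7850 kg/m³, cost = 0.8598 $/kg
  alloy steel: σ_y = 619.0 MPa, ρ = 7890 kg/m³, cost = 0.8800 $/kg
  alloy steel: M = 89.2 kN·m per $
  low-carbon steel: M = 44.7 kN·m per $
  maraging steel: M = 7.60 kN·m per $
  borosilicate glass: M = 2.45 kN·m per $
Highest index: alloy steel.

alloy steel, M = 89.2 kN·m per $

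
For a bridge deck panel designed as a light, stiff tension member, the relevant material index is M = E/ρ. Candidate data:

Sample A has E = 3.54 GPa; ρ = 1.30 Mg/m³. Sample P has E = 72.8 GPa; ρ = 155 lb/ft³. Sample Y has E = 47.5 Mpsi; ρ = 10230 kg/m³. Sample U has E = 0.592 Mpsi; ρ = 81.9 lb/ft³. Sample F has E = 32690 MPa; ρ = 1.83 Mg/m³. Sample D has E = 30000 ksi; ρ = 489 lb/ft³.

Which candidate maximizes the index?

Putting every candidate on a common basis:
  sample A: E = 3.540 GPa, ρ = 1300 kg/m³
  sample P: E = 72.80 GPa, ρ = 2483 kg/m³
  sample Y: E = 327.5 GPa, ρ = 10230 kg/m³
  sample U: E = 4.082 GPa, ρ = 1312 kg/m³
  sample F: E = 32.69 GPa, ρ = 1830 kg/m³
  sample D: E = 206.8 GPa, ρ = 7833 kg/m³
  sample Y: M = 32.0 MN·m/kg
  sample P: M = 29.3 MN·m/kg
  sample D: M = 26.4 MN·m/kg
  sample F: M = 17.9 MN·m/kg
  sample U: M = 3.11 MN·m/kg
  sample A: M = 2.72 MN·m/kg
Highest index: sample Y.

sample Y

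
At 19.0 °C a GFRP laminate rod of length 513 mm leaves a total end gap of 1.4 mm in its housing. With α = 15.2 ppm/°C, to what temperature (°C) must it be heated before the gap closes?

α·L₀·ΔT = 1.4 mm ⇒ ΔT = 1.4 / (15.2×10⁻⁶ × 513.0) = 179.5 K.
T = 19.0 + 179.5 = 198.5 °C.

199 °C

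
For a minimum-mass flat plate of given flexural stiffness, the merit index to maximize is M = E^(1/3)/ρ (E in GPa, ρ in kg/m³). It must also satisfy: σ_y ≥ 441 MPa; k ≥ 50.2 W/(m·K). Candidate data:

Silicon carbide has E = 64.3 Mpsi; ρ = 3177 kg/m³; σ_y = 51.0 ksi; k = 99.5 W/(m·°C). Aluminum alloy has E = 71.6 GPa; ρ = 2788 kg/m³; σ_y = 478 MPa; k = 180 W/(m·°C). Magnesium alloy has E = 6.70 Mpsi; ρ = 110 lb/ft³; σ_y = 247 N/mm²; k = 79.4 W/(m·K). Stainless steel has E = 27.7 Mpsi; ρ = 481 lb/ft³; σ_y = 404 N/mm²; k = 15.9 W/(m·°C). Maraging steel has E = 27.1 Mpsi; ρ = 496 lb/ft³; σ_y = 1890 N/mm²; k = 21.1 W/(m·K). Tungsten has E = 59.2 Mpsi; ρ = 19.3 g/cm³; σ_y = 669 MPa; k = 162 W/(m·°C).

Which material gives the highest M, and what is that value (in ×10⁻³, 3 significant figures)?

aluminum alloy, M = 1.49×10⁻³

Screen on constraints: σ_y ≥ 441 MPa; k ≥ 50.2 W/(m·K). Survivors: aluminum alloy, tungsten.
Normalizing units and computing the index:
  aluminum alloy: E = 71.60 GPa, ρ = 2788 kg/m³
  tungsten: E = 408.2 GPa, ρ = 19300 kg/m³
  aluminum alloy: M = 1.49×10⁻³
  tungsten: M = 0.384×10⁻³
Highest index: aluminum alloy.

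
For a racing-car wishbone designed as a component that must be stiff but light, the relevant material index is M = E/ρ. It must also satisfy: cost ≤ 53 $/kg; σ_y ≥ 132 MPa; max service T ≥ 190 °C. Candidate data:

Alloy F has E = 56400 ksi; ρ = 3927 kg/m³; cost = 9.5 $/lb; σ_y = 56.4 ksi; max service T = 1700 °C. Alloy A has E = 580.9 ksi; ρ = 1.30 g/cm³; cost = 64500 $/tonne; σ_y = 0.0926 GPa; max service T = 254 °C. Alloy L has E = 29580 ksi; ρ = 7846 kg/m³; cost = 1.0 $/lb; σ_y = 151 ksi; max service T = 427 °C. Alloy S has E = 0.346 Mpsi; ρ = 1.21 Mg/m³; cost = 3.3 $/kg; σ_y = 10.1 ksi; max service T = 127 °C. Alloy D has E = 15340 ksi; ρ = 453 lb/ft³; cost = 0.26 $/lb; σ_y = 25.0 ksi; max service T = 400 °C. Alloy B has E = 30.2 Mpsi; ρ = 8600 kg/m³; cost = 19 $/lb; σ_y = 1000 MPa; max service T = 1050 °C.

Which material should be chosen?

Screen on constraints: cost ≤ 53 $/kg; σ_y ≥ 132 MPa; max service T ≥ 190 °C. Survivors: alloy F, alloy L, alloy D, alloy B.
Convert each candidate to consistent units, then evaluate M:
  alloy F: E = 388.9 GPa, ρ = 3927 kg/m³
  alloy L: E = 203.9 GPa, ρ = 7846 kg/m³
  alloy D: E = 105.8 GPa, ρ = 7256 kg/m³
  alloy B: E = 208.2 GPa, ρ = 8600 kg/m³
  alloy F: M = 99.0 MN·m/kg
  alloy L: M = 26.0 MN·m/kg
  alloy B: M = 24.2 MN·m/kg
  alloy D: M = 14.6 MN·m/kg
The maximum is for alloy F.

alloy F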